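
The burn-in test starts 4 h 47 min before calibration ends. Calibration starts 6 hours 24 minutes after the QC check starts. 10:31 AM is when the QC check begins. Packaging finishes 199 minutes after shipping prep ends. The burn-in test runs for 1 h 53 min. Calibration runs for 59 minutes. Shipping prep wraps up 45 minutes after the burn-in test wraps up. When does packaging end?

7:04 PM

Calibration starts at 10:31 AM + 384 min = 4:55 PM.
Calibration ends at 4:55 PM + 59 min = 5:54 PM.
The burn-in test starts at 5:54 PM − 287 min = 1:07 PM.
The burn-in test ends at 1:07 PM + 113 min = 3:00 PM.
Shipping prep ends at 3:00 PM + 45 min = 3:45 PM.
Packaging ends at 3:45 PM + 199 min = 7:04 PM.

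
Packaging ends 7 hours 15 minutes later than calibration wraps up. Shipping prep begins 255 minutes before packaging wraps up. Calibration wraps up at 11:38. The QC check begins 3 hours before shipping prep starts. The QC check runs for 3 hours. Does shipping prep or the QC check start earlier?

Packaging ends at 11:38 + 435 min = 18:53.
Shipping prep starts at 18:53 − 255 min = 14:38.
The QC check starts at 14:38 − 180 min = 11:38.
Shipping prep starts at 14:38 and the QC check starts at 11:38, so the QC check is first.

the QC check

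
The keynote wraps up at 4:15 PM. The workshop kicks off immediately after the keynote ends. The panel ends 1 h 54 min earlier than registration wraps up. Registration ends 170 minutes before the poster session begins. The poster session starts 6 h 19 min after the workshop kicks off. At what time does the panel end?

The workshop starts at 4:15 PM.
The poster session starts at 4:15 PM + 379 min = 10:34 PM.
Registration ends at 10:34 PM − 170 min = 7:44 PM.
The panel ends at 7:44 PM − 114 min = 5:50 PM.

5:50 PM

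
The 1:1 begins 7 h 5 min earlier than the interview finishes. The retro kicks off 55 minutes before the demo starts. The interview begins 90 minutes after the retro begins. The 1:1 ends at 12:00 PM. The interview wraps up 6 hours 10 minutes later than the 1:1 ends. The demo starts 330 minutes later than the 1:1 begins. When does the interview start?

The interview ends at 12:00 PM + 370 min = 6:10 PM.
The 1:1 starts at 6:10 PM − 425 min = 11:05 AM.
The demo starts at 11:05 AM + 330 min = 4:35 PM.
The retro starts at 4:35 PM − 55 min = 3:40 PM.
The interview starts at 3:40 PM + 90 min = 5:10 PM.

5:10 PM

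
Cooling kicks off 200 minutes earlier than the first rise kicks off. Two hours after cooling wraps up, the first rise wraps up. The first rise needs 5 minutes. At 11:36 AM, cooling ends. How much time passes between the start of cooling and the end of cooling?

1 h 25 min

The first rise ends at 11:36 AM + 120 min = 1:36 PM.
The first rise starts at 1:36 PM − 5 min = 1:31 PM.
Cooling starts at 1:31 PM − 200 min = 10:11 AM.
From 10:11 AM to 11:36 AM is 1 h 25 min.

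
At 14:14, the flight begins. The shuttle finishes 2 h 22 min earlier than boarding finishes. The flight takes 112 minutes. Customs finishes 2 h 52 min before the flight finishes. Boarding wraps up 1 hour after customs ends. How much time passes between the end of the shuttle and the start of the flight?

142 minutes

The flight ends at 14:14 + 112 min = 16:06.
Customs ends at 16:06 − 172 min = 13:14.
Boarding ends at 13:14 + 60 min = 14:14.
The shuttle ends at 14:14 − 142 min = 11:52.
From 11:52 to 14:14 is 142 minutes.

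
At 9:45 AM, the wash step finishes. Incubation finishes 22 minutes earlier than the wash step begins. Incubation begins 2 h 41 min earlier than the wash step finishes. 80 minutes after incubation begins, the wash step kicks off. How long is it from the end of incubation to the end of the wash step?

103 minutes

Incubation starts at 9:45 AM − 161 min = 7:04 AM.
The wash step starts at 7:04 AM + 80 min = 8:24 AM.
Incubation ends at 8:24 AM − 22 min = 8:02 AM.
From 8:02 AM to 9:45 AM is 103 minutes.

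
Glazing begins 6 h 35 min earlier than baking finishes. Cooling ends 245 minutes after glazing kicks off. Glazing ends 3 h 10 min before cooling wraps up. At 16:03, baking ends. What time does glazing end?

Glazing starts at 16:03 − 395 min = 09:28.
Cooling ends at 09:28 + 245 min = 13:33.
Glazing ends at 13:33 − 190 min = 10:23.

10:23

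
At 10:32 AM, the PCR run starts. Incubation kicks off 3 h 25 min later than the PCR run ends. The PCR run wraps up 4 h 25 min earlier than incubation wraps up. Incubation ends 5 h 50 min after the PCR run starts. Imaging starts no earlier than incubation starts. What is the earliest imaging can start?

3:22 PM

Incubation ends at 10:32 AM + 350 min = 4:22 PM.
The PCR run ends at 4:22 PM − 265 min = 11:57 AM.
Incubation starts at 11:57 AM + 205 min = 3:22 PM.
Imaging is bounded by incubation, so the earliest it can start is 3:22 PM.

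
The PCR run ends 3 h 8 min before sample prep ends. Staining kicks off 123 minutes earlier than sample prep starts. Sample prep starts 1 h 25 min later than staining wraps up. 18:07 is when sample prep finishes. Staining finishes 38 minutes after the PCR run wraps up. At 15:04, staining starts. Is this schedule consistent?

No

The PCR run ends at 18:07 − 188 min = 14:59.
Staining ends at 14:59 + 38 min = 15:37.
Sample prep starts at 15:37 + 85 min = 17:02.
Staining starts at 17:02 − 123 min = 14:59.
But staining is also said to start at 15:04 — a 5-minute conflict.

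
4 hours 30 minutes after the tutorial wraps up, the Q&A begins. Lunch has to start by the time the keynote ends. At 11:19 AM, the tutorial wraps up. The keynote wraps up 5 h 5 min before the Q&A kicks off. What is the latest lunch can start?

The Q&A starts at 11:19 AM + 270 min = 3:49 PM.
The keynote ends at 3:49 PM − 305 min = 10:44 AM.
Lunch is bounded by the keynote, so the latest it can start is 10:44 AM.

10:44 AM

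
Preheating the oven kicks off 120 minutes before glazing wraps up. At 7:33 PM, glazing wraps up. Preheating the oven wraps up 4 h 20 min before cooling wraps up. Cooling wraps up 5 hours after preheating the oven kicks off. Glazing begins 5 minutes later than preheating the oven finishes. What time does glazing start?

6:18 PM

Preheating the oven starts at 7:33 PM − 120 min = 5:33 PM.
Cooling ends at 5:33 PM + 300 min = 10:33 PM.
Preheating the oven ends at 10:33 PM − 260 min = 6:13 PM.
Glazing starts at 6:13 PM + 5 min = 6:18 PM.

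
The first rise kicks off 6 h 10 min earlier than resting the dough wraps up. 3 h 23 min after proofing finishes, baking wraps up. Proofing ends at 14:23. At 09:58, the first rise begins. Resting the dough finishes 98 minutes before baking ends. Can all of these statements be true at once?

Yes

Baking ends at 14:23 + 203 min = 17:46.
Resting the dough ends at 17:46 − 98 min = 16:08.
The first rise starts at 16:08 − 370 min = 09:58.
That matches the stated 09:58, so the schedule is consistent.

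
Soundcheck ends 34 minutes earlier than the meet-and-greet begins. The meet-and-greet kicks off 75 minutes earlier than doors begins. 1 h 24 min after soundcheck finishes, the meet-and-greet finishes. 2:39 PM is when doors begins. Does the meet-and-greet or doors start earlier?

The meet-and-greet starts at 2:39 PM − 75 min = 1:24 PM.
The meet-and-greet starts at 1:24 PM and doors starts at 2:39 PM, so the meet-and-greet is first.

the meet-and-greet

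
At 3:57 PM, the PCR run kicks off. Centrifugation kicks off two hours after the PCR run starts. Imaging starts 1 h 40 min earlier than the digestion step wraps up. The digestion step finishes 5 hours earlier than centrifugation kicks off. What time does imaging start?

Centrifugation starts at 3:57 PM + 120 min = 5:57 PM.
The digestion step ends at 5:57 PM − 300 min = 12:57 PM.
Imaging starts at 12:57 PM − 100 min = 11:17 AM.

11:17 AM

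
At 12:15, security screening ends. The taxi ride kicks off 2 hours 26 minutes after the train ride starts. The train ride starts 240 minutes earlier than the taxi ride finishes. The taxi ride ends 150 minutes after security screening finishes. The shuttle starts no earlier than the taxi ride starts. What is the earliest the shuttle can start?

13:11

The taxi ride ends at 12:15 + 150 min = 14:45.
The train ride starts at 14:45 − 240 min = 10:45.
The taxi ride starts at 10:45 + 146 min = 13:11.
The shuttle is bounded by the taxi ride, so the earliest it can start is 13:11.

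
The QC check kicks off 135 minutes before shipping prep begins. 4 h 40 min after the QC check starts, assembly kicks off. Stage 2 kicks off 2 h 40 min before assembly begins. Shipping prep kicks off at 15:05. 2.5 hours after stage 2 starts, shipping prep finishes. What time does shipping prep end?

The QC check starts at 15:05 − 135 min = 12:50.
Assembly starts at 12:50 + 280 min = 17:30.
Stage 2 starts at 17:30 − 160 min = 14:50.
Shipping prep ends at 14:50 + 150 min = 17:20.

17:20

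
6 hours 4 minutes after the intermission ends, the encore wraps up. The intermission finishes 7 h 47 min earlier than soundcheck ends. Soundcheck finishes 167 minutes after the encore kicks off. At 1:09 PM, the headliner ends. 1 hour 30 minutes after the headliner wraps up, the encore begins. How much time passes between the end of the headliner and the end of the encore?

The encore starts at 1:09 PM + 90 min = 2:39 PM.
Soundcheck ends at 2:39 PM + 167 min = 5:26 PM.
The intermission ends at 5:26 PM − 467 min = 9:39 AM.
The encore ends at 9:39 AM + 364 min = 3:43 PM.
From 1:09 PM to 3:43 PM is 154 minutes.

154 minutes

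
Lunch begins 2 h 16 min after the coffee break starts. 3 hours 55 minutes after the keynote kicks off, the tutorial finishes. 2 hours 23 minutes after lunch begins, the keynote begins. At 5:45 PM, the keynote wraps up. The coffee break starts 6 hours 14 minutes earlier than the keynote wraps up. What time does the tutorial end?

The coffee break starts at 5:45 PM − 374 min = 11:31 AM.
Lunch starts at 11:31 AM + 136 min = 1:47 PM.
The keynote starts at 1:47 PM + 143 min = 4:10 PM.
The tutorial ends at 4:10 PM + 235 min = 8:05 PM.

8:05 PM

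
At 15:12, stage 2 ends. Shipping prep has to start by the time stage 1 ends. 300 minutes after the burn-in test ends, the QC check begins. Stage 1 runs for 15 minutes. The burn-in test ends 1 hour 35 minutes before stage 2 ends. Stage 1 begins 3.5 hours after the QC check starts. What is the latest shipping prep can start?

22:22

The burn-in test ends at 15:12 − 95 min = 13:37.
The QC check starts at 13:37 + 300 min = 18:37.
Stage 1 starts at 18:37 + 210 min = 22:07.
Stage 1 ends at 22:07 + 15 min = 22:22.
Shipping prep is bounded by stage 1, so the latest it can start is 22:22.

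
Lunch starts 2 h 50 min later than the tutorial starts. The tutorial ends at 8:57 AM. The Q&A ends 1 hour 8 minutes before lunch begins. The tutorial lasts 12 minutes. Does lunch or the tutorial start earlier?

The tutorial starts at 8:57 AM − 12 min = 8:45 AM.
Lunch starts at 8:45 AM + 170 min = 11:35 AM.
Lunch starts at 11:35 AM and the tutorial starts at 8:45 AM, so the tutorial is first.

the tutorial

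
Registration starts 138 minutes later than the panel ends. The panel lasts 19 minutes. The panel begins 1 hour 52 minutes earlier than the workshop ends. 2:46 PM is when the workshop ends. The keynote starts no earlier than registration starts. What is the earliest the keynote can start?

The panel starts at 2:46 PM − 112 min = 12:54 PM.
The panel ends at 12:54 PM + 19 min = 1:13 PM.
Registration starts at 1:13 PM + 138 min = 3:31 PM.
The keynote is bounded by registration, so the earliest it can start is 3:31 PM.

3:31 PM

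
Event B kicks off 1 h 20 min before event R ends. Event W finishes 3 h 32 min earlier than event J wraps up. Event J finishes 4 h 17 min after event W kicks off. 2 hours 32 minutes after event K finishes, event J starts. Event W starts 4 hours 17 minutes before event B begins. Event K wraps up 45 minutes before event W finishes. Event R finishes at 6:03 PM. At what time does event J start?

Event B starts at 6:03 PM − 80 min = 4:43 PM.
Event W starts at 4:43 PM − 257 min = 12:26 PM.
Event J ends at 12:26 PM + 257 min = 4:43 PM.
Event W ends at 4:43 PM − 212 min = 1:11 PM.
Event K ends at 1:11 PM − 45 min = 12:26 PM.
Event J starts at 12:26 PM + 152 min = 2:58 PM.

2:58 PM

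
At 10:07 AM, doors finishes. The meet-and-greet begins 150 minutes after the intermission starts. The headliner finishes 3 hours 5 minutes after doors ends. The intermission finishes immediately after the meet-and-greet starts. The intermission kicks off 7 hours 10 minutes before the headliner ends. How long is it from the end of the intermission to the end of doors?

The headliner ends at 10:07 AM + 185 min = 1:12 PM.
The intermission starts at 1:12 PM − 430 min = 6:02 AM.
The meet-and-greet starts at 6:02 AM + 150 min = 8:32 AM.
So the intermission ends at 8:32 AM.
From 8:32 AM to 10:07 AM is 95 minutes.

95 minutes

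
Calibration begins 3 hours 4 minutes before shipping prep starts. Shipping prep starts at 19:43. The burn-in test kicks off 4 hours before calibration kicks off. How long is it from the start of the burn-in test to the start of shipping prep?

7 hours 4 minutes

Calibration starts at 19:43 − 184 min = 16:39.
The burn-in test starts at 16:39 − 240 min = 12:39.
From 12:39 to 19:43 is 7 hours 4 minutes.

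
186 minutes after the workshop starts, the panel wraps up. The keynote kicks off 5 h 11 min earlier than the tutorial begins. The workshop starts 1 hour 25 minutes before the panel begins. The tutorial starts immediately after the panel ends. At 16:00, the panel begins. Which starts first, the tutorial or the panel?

The workshop starts at 16:00 − 85 min = 14:35.
The panel ends at 14:35 + 186 min = 17:41.
So the tutorial starts at 17:41.
The tutorial starts at 17:41 and the panel starts at 16:00, so the panel is first.

the panel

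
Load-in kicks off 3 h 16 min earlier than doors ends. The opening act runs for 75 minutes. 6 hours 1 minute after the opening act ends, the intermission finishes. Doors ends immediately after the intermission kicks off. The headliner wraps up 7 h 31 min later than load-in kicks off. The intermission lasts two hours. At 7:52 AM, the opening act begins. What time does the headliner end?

The opening act ends at 7:52 AM + 75 min = 9:07 AM.
The intermission ends at 9:07 AM + 361 min = 3:08 PM.
The intermission starts at 3:08 PM − 120 min = 1:08 PM.
So doors ends at 1:08 PM.
Load-in starts at 1:08 PM − 196 min = 9:52 AM.
The headliner ends at 9:52 AM + 451 min = 5:23 PM.

5:23 PM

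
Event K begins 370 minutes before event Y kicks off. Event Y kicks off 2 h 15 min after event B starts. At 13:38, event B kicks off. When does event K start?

09:43

Event Y starts at 13:38 + 135 min = 15:53.
Event K starts at 15:53 − 370 min = 09:43.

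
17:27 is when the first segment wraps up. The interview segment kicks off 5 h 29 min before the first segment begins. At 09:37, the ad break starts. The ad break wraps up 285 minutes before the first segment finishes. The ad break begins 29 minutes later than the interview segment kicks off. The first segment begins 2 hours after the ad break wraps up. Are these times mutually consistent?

The ad break ends at 17:27 − 285 min = 12:42.
The first segment starts at 12:42 + 120 min = 14:42.
The interview segment starts at 14:42 − 329 min = 09:13.
The ad break starts at 09:13 + 29 min = 09:42.
But the ad break is also said to start at 09:37 — a 5-minute conflict.

No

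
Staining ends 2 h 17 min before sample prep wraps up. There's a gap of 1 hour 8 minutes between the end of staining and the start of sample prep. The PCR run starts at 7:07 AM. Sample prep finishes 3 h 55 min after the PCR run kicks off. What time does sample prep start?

Sample prep ends at 7:07 AM + 235 min = 11:02 AM.
Staining ends at 11:02 AM − 137 min = 8:45 AM.
Sample prep starts at 8:45 AM + 68 min = 9:53 AM.

9:53 AM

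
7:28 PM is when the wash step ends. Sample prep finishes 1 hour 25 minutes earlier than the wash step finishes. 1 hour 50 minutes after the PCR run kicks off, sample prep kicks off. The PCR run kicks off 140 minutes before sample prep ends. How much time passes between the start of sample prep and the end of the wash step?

1 h 55 min

Sample prep ends at 7:28 PM − 85 min = 6:03 PM.
The PCR run starts at 6:03 PM − 140 min = 3:43 PM.
Sample prep starts at 3:43 PM + 110 min = 5:33 PM.
From 5:33 PM to 7:28 PM is 1 h 55 min.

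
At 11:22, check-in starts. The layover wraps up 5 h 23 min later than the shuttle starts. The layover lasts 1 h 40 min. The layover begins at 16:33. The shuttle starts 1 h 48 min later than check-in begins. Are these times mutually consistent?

No

The shuttle starts at 11:22 + 108 min = 13:10.
The layover ends at 13:10 + 323 min = 18:33.
The layover starts at 18:33 − 100 min = 16:53.
But the layover is also said to start at 16:33 — a 20-minute conflict.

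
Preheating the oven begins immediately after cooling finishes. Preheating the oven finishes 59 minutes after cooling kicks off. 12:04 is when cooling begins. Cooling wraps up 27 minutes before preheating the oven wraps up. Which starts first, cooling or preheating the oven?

Preheating the oven ends at 12:04 + 59 min = 13:03.
Cooling ends at 13:03 − 27 min = 12:36.
So preheating the oven starts at 12:36.
Cooling starts at 12:04 and preheating the oven starts at 12:36, so cooling is first.

cooling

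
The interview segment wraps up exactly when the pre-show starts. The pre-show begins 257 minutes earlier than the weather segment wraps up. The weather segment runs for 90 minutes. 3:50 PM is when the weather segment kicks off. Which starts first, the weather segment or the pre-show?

The weather segment ends at 3:50 PM + 90 min = 5:20 PM.
The pre-show starts at 5:20 PM − 257 min = 1:03 PM.
The weather segment starts at 3:50 PM and the pre-show starts at 1:03 PM, so the pre-show is first.

the pre-show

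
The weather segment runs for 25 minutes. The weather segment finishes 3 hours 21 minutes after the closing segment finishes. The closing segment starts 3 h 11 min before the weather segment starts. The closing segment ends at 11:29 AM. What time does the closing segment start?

The weather segment ends at 11:29 AM + 201 min = 2:50 PM.
The weather segment starts at 2:50 PM − 25 min = 2:25 PM.
The closing segment starts at 2:25 PM − 191 min = 11:14 AM.

11:14 AM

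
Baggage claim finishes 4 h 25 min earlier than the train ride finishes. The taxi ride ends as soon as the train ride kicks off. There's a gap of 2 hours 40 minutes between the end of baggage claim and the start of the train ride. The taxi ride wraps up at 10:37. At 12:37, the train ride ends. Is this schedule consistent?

No

Baggage claim ends at 12:37 − 265 min = 08:12.
The train ride starts at 08:12 + 160 min = 10:52.
So the taxi ride ends at 10:52.
But the taxi ride is also said to end at 10:37 — a 15-minute conflict.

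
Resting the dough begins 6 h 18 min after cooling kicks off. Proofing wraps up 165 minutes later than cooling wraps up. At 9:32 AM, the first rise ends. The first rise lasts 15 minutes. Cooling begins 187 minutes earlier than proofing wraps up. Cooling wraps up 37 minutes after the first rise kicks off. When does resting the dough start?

3:50 PM

The first rise starts at 9:32 AM − 15 min = 9:17 AM.
Cooling ends at 9:17 AM + 37 min = 9:54 AM.
Proofing ends at 9:54 AM + 165 min = 12:39 PM.
Cooling starts at 12:39 PM − 187 min = 9:32 AM.
Resting the dough starts at 9:32 AM + 378 min = 3:50 PM.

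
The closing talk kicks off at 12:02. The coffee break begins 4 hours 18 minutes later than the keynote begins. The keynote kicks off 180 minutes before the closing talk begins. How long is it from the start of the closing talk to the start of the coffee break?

The keynote starts at 12:02 − 180 min = 09:02.
The coffee break starts at 09:02 + 258 min = 13:20.
From 12:02 to 13:20 is 1 h 18 min.

1 h 18 min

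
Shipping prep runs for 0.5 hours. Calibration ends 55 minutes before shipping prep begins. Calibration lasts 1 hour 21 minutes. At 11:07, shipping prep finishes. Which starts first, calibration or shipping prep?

calibration

Shipping prep starts at 11:07 − 30 min = 10:37.
Calibration ends at 10:37 − 55 min = 09:42.
Calibration starts at 09:42 − 81 min = 08:21.
Calibration starts at 08:21 and shipping prep starts at 10:37, so calibration is first.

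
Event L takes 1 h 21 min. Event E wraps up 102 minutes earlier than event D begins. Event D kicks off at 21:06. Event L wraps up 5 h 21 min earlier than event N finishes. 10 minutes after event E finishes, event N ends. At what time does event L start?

12:52

Event E ends at 21:06 − 102 min = 19:24.
Event N ends at 19:24 + 10 min = 19:34.
Event L ends at 19:34 − 321 min = 14:13.
Event L starts at 14:13 − 81 min = 12:52.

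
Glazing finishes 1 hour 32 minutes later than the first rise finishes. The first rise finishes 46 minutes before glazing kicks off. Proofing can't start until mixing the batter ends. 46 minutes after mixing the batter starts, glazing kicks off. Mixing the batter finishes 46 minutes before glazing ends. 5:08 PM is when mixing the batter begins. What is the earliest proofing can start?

5:54 PM

Glazing starts at 5:08 PM + 46 min = 5:54 PM.
The first rise ends at 5:54 PM − 46 min = 5:08 PM.
Glazing ends at 5:08 PM + 92 min = 6:40 PM.
Mixing the batter ends at 6:40 PM − 46 min = 5:54 PM.
Proofing is bounded by mixing the batter, so the earliest it can start is 5:54 PM.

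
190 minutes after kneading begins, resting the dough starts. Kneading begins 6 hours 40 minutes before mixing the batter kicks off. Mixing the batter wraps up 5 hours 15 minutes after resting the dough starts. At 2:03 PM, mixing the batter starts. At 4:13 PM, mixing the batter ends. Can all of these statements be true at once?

No

Kneading starts at 2:03 PM − 400 min = 7:23 AM.
Resting the dough starts at 7:23 AM + 190 min = 10:33 AM.
Mixing the batter ends at 10:33 AM + 315 min = 3:48 PM.
But mixing the batter is also said to end at 4:13 PM — a 25-minute conflict.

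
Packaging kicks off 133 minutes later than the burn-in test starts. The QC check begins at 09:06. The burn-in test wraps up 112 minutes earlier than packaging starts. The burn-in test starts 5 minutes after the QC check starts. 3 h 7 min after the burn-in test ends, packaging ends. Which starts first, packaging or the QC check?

the QC check

The burn-in test starts at 09:06 + 5 min = 09:11.
Packaging starts at 09:11 + 133 min = 11:24.
Packaging starts at 11:24 and the QC check starts at 09:06, so the QC check is first.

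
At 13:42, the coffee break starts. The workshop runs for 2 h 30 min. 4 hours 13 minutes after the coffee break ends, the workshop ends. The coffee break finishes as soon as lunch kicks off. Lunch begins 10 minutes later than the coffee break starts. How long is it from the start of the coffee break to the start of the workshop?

Lunch starts at 13:42 + 10 min = 13:52.
So the coffee break ends at 13:52.
The workshop ends at 13:52 + 253 min = 18:05.
The workshop starts at 18:05 − 150 min = 15:35.
From 13:42 to 15:35 is 1 hour 53 minutes.

1 hour 53 minutes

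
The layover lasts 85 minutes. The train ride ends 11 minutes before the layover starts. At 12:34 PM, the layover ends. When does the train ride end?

10:58 AM

The layover starts at 12:34 PM − 85 min = 11:09 AM.
The train ride ends at 11:09 AM − 11 min = 10:58 AM.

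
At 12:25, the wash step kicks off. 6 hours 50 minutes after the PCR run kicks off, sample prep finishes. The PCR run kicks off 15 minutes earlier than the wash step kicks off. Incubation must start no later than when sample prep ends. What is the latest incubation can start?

The PCR run starts at 12:25 − 15 min = 12:10.
Sample prep ends at 12:10 + 410 min = 19:00.
Incubation is bounded by sample prep, so the latest it can start is 19:00.

19:00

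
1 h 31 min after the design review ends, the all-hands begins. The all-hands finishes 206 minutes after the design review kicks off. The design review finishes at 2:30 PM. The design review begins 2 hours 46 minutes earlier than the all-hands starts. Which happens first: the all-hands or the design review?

the design review

The all-hands starts at 2:30 PM + 91 min = 4:01 PM.
The design review starts at 4:01 PM − 166 min = 1:15 PM.
The all-hands starts at 4:01 PM and the design review starts at 1:15 PM, so the design review is first.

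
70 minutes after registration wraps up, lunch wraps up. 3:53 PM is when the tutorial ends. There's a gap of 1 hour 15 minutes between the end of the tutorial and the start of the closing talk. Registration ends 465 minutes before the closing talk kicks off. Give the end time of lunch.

10:33 AM

The closing talk starts at 3:53 PM + 75 min = 5:08 PM.
Registration ends at 5:08 PM − 465 min = 9:23 AM.
Lunch ends at 9:23 AM + 70 min = 10:33 AM.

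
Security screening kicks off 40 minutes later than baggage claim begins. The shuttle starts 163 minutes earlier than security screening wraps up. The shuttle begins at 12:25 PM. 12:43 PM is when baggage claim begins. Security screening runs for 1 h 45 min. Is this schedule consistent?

Yes

Security screening starts at 12:43 PM + 40 min = 1:23 PM.
Security screening ends at 1:23 PM + 105 min = 3:08 PM.
The shuttle starts at 3:08 PM − 163 min = 12:25 PM.
That matches the stated 12:25 PM, so the schedule is consistent.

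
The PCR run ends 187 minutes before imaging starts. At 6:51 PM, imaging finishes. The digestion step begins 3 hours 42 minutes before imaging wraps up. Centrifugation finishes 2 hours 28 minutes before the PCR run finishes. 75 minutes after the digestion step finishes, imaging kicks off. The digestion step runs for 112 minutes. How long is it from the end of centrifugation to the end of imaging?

The digestion step starts at 6:51 PM − 222 min = 3:09 PM.
The digestion step ends at 3:09 PM + 112 min = 5:01 PM.
Imaging starts at 5:01 PM + 75 min = 6:16 PM.
The PCR run ends at 6:16 PM − 187 min = 3:09 PM.
Centrifugation ends at 3:09 PM − 148 min = 12:41 PM.
From 12:41 PM to 6:51 PM is 6 h 10 min.

6 h 10 min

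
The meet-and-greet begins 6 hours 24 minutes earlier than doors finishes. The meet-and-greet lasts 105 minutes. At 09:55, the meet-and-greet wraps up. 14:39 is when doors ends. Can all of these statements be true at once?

No

The meet-and-greet starts at 14:39 − 384 min = 08:15.
The meet-and-greet ends at 08:15 + 105 min = 10:00.
But the meet-and-greet is also said to end at 09:55 — a 5-minute conflict.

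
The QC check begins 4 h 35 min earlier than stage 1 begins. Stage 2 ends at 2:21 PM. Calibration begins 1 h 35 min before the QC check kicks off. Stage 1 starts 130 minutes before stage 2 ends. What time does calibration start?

Stage 1 starts at 2:21 PM − 130 min = 12:11 PM.
The QC check starts at 12:11 PM − 275 min = 7:36 AM.
Calibration starts at 7:36 AM − 95 min = 6:01 AM.

6:01 AM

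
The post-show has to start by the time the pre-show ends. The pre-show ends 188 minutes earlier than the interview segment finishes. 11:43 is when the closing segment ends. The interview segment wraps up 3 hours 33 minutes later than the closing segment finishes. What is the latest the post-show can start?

The interview segment ends at 11:43 + 213 min = 15:16.
The pre-show ends at 15:16 − 188 min = 12:08.
The post-show is bounded by the pre-show, so the latest it can start is 12:08.

12:08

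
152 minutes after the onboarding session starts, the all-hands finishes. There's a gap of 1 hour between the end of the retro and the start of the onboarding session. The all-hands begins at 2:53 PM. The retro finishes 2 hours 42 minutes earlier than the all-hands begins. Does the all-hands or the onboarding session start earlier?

The retro ends at 2:53 PM − 162 min = 12:11 PM.
The onboarding session starts at 12:11 PM + 60 min = 1:11 PM.
The all-hands starts at 2:53 PM and the onboarding session starts at 1:11 PM, so the onboarding session is first.

the onboarding session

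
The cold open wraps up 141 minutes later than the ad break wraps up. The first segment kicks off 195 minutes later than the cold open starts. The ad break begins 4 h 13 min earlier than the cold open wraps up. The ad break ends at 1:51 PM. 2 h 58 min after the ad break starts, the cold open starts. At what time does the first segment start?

6:12 PM

The cold open ends at 1:51 PM + 141 min = 4:12 PM.
The ad break starts at 4:12 PM − 253 min = 11:59 AM.
The cold open starts at 11:59 AM + 178 min = 2:57 PM.
The first segment starts at 2:57 PM + 195 min = 6:12 PM.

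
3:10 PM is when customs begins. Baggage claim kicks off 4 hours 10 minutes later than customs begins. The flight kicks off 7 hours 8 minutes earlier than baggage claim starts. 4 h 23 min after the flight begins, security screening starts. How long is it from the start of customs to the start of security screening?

Baggage claim starts at 3:10 PM + 250 min = 7:20 PM.
The flight starts at 7:20 PM − 428 min = 12:12 PM.
Security screening starts at 12:12 PM + 263 min = 4:35 PM.
From 3:10 PM to 4:35 PM is 1 h 25 min.

1 h 25 min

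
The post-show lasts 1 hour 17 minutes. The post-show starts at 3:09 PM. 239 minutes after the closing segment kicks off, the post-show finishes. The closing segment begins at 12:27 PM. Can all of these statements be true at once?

Yes

The post-show ends at 12:27 PM + 239 min = 4:26 PM.
The post-show starts at 4:26 PM − 77 min = 3:09 PM.
That matches the stated 3:09 PM, so the schedule is consistent.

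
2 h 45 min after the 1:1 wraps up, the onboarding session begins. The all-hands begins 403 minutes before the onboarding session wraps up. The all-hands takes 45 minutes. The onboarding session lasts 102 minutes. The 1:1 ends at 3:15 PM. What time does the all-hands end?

1:44 PM

The onboarding session starts at 3:15 PM + 165 min = 6:00 PM.
The onboarding session ends at 6:00 PM + 102 min = 7:42 PM.
The all-hands starts at 7:42 PM − 403 min = 12:59 PM.
The all-hands ends at 12:59 PM + 45 min = 1:44 PM.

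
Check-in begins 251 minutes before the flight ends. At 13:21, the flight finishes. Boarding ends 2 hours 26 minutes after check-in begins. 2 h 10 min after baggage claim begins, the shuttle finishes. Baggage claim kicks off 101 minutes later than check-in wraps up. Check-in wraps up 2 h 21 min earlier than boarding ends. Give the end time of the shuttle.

13:06

Check-in starts at 13:21 − 251 min = 09:10.
Boarding ends at 09:10 + 146 min = 11:36.
Check-in ends at 11:36 − 141 min = 09:15.
Baggage claim starts at 09:15 + 101 min = 10:56.
The shuttle ends at 10:56 + 130 min = 13:06.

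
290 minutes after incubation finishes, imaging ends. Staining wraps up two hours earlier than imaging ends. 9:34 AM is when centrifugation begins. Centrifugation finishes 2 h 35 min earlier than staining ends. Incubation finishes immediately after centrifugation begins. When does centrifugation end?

Incubation ends at 9:34 AM.
Imaging ends at 9:34 AM + 290 min = 2:24 PM.
Staining ends at 2:24 PM − 120 min = 12:24 PM.
Centrifugation ends at 12:24 PM − 155 min = 9:49 AM.

9:49 AM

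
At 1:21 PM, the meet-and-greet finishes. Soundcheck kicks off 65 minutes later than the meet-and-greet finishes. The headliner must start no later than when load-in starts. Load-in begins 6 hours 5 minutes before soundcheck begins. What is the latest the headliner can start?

Soundcheck starts at 1:21 PM + 65 min = 2:26 PM.
Load-in starts at 2:26 PM − 365 min = 8:21 AM.
The headliner is bounded by load-in, so the latest it can start is 8:21 AM.

8:21 AM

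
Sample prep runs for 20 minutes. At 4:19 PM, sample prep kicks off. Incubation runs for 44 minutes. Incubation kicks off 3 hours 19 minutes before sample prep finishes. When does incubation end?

Sample prep ends at 4:19 PM + 20 min = 4:39 PM.
Incubation starts at 4:39 PM − 199 min = 1:20 PM.
Incubation ends at 1:20 PM + 44 min = 2:04 PM.

2:04 PM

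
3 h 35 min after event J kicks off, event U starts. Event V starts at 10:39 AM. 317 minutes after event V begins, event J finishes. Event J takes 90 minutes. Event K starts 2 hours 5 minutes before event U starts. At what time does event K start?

Event J ends at 10:39 AM + 317 min = 3:56 PM.
Event J starts at 3:56 PM − 90 min = 2:26 PM.
Event U starts at 2:26 PM + 215 min = 6:01 PM.
Event K starts at 6:01 PM − 125 min = 3:56 PM.

3:56 PM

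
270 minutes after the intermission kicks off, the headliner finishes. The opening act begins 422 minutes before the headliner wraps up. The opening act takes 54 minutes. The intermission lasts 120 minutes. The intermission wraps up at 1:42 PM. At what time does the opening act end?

The intermission starts at 1:42 PM − 120 min = 11:42 AM.
The headliner ends at 11:42 AM + 270 min = 4:12 PM.
The opening act starts at 4:12 PM − 422 min = 9:10 AM.
The opening act ends at 9:10 AM + 54 min = 10:04 AM.

10:04 AM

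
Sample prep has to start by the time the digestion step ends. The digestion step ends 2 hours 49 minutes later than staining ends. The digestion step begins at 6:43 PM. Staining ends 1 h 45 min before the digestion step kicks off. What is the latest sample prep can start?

7:47 PM

Staining ends at 6:43 PM − 105 min = 4:58 PM.
The digestion step ends at 4:58 PM + 169 min = 7:47 PM.
Sample prep is bounded by the digestion step, so the latest it can start is 7:47 PM.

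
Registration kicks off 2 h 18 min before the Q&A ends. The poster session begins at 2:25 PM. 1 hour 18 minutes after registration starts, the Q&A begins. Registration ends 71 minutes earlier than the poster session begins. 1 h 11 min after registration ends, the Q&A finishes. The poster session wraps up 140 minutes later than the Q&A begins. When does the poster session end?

Registration ends at 2:25 PM − 71 min = 1:14 PM.
The Q&A ends at 1:14 PM + 71 min = 2:25 PM.
Registration starts at 2:25 PM − 138 min = 12:07 PM.
The Q&A starts at 12:07 PM + 78 min = 1:25 PM.
The poster session ends at 1:25 PM + 140 min = 3:45 PM.

3:45 PM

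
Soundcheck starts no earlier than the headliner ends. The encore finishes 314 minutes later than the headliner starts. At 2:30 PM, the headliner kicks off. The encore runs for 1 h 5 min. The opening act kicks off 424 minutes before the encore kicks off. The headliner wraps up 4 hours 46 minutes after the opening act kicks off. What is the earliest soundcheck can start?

The encore ends at 2:30 PM + 314 min = 7:44 PM.
The encore starts at 7:44 PM − 65 min = 6:39 PM.
The opening act starts at 6:39 PM − 424 min = 11:35 AM.
The headliner ends at 11:35 AM + 286 min = 4:21 PM.
Soundcheck is bounded by the headliner, so the earliest it can start is 4:21 PM.

4:21 PM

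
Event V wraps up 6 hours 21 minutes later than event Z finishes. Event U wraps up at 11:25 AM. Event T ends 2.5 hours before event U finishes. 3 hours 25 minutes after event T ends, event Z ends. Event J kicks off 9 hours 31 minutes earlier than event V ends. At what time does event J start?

Event T ends at 11:25 AM − 150 min = 8:55 AM.
Event Z ends at 8:55 AM + 205 min = 12:20 PM.
Event V ends at 12:20 PM + 381 min = 6:41 PM.
Event J starts at 6:41 PM − 571 min = 9:10 AM.

9:10 AM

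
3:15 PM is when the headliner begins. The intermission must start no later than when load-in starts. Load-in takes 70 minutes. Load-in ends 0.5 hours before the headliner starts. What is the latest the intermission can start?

1:35 PM

Load-in ends at 3:15 PM − 30 min = 2:45 PM.
Load-in starts at 2:45 PM − 70 min = 1:35 PM.
The intermission is bounded by load-in, so the latest it can start is 1:35 PM.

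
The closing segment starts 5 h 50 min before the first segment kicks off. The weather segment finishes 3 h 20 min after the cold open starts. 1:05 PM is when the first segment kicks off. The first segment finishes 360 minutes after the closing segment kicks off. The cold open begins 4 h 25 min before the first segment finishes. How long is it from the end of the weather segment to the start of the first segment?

The closing segment starts at 1:05 PM − 350 min = 7:15 AM.
The first segment ends at 7:15 AM + 360 min = 1:15 PM.
The cold open starts at 1:15 PM − 265 min = 8:50 AM.
The weather segment ends at 8:50 AM + 200 min = 12:10 PM.
From 12:10 PM to 1:05 PM is 55 minutes.

55 minutes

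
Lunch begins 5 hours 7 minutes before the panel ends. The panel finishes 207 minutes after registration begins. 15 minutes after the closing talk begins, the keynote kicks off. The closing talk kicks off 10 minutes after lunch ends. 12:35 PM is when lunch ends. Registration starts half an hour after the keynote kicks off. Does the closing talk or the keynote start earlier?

the closing talk

The closing talk starts at 12:35 PM + 10 min = 12:45 PM.
The keynote starts at 12:45 PM + 15 min = 1:00 PM.
The closing talk starts at 12:45 PM and the keynote starts at 1:00 PM, so the closing talk is first.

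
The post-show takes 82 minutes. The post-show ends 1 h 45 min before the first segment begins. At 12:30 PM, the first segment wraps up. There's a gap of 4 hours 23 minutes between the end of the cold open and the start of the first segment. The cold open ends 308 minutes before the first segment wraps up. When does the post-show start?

8:38 AM

The cold open ends at 12:30 PM − 308 min = 7:22 AM.
The first segment starts at 7:22 AM + 263 min = 11:45 AM.
The post-show ends at 11:45 AM − 105 min = 10:00 AM.
The post-show starts at 10:00 AM − 82 min = 8:38 AM.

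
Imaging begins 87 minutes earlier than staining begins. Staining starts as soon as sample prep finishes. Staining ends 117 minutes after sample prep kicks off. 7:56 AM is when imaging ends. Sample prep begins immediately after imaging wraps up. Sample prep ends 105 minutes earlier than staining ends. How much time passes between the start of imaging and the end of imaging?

1 hour 15 minutes

Sample prep starts at 7:56 AM.
Staining ends at 7:56 AM + 117 min = 9:53 AM.
Sample prep ends at 9:53 AM − 105 min = 8:08 AM.
So staining starts at 8:08 AM.
Imaging starts at 8:08 AM − 87 min = 6:41 AM.
From 6:41 AM to 7:56 AM is 1 hour 15 minutes.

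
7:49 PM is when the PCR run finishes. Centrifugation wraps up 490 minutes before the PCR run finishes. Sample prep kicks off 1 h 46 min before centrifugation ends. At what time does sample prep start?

Centrifugation ends at 7:49 PM − 490 min = 11:39 AM.
Sample prep starts at 11:39 AM − 106 min = 9:53 AM.

9:53 AM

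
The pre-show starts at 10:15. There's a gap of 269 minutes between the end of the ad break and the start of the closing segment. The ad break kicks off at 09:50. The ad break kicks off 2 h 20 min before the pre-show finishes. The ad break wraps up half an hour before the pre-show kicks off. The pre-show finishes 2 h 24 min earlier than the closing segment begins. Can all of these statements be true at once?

No

The ad break ends at 10:15 − 30 min = 09:45.
The closing segment starts at 09:45 + 269 min = 14:14.
The pre-show ends at 14:14 − 144 min = 11:50.
The ad break starts at 11:50 − 140 min = 09:30.
But the ad break is also said to start at 09:50 — a 20-minute conflict.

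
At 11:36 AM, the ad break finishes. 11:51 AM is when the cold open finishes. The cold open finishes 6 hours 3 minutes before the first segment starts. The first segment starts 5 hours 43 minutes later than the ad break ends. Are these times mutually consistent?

The first segment starts at 11:36 AM + 343 min = 5:19 PM.
The cold open ends at 5:19 PM − 363 min = 11:16 AM.
But the cold open is also said to end at 11:51 AM — a 35-minute conflict.

No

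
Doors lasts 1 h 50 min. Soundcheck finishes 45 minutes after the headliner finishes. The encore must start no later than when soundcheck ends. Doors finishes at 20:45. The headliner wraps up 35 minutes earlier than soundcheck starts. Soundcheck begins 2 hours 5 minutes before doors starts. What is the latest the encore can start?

17:00

Doors starts at 20:45 − 110 min = 18:55.
Soundcheck starts at 18:55 − 125 min = 16:50.
The headliner ends at 16:50 − 35 min = 16:15.
Soundcheck ends at 16:15 + 45 min = 17:00.
The encore is bounded by soundcheck, so the latest it can start is 17:00.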